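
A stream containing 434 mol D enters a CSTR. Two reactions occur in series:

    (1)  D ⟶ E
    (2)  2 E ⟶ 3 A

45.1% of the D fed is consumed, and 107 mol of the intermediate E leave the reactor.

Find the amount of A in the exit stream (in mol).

Conversion of D: D consumed = 1ξ₁ = 0.451 × 434 → ξ₁ = 195.7 mol.
E balance: n_E = 0 + 1ξ₁ − 2ξ₂ = 107 → ξ₂ = (1·195.7 − 107)/2 = 44.37 mol.
Outlet amounts (n = n₀ + Σ ν·ξ):
  D: 434 − 1(195.7) = 238.3
  E: 0 + 1(195.7) − 2(44.37) = 107
  A: 0 + 3(44.37) = 133.1

133 mol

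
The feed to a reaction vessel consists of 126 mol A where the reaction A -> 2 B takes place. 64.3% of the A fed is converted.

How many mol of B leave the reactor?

A reacted = 0.643 × 126 = 81.02 mol; ν_A = −1, so ξ = 81.02/1 = 81.02 mol.
Outlet amounts (n = n₀ + ν ξ):
  A: 126 − 1(81.02) = 44.98
  B: 0 + 2(81.02) = 162

162 mol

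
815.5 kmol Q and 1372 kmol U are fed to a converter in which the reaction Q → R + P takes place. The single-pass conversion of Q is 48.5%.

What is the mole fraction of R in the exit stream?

Q reacted = 0.485 × 815.5 = 395.5 kmol; ν_Q = −1, so ξ = 395.5/1 = 395.5 kmol.
Outlet amounts (n = n₀ + ν ξ):
  Q: 815.5 − 1(395.5) = 420
  R: 0 + 1(395.5) = 395.5
  P: 0 + 1(395.5) = 395.5
  U: 1372 (inert)
Total out = 2583 kmol; y_R = 395.5 / 2583 = 0.1531.

0.153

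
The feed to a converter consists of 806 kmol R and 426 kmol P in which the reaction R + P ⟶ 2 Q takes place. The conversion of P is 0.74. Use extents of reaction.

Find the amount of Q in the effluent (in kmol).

630 kmol

P reacted = 0.74 × 426 = 315.2 kmol; ν_P = −1, so ξ = 315.2/1 = 315.2 kmol.
Outlet amounts (n = n₀ + ν ξ):
  R: 806 − 1(315.2) = 490.8
  P: 426 − 1(315.2) = 110.8
  Q: 0 + 2(315.2) = 630.5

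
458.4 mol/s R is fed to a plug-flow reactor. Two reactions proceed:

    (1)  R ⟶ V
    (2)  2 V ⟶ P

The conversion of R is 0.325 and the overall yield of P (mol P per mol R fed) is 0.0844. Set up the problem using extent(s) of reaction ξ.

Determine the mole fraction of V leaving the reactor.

0.171

Conversion of R: R consumed = 1ξ₁ = 0.325 × 458.4 → ξ₁ = 149 mol/s.
Yield of P: 1ξ₂ / 458.4 = 0.0844 → ξ₂ = 38.69 mol/s.
Outlet amounts (n = n₀ + Σ ν·ξ):
  R: 458.4 − 1(149) = 309.4
  V: 0 + 1(149) − 2(38.69) = 71.6
  P: 0 + 1(38.69) = 38.69
Total out = 419.7 mol/s; y_V = 71.6 / 419.7 = 0.1706.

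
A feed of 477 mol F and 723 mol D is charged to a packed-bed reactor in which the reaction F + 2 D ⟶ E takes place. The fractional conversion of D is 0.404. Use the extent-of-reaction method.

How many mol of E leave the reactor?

146 mol

D reacted = 0.404 × 723 = 292.1 mol; ν_D = −2, so ξ = 292.1/2 = 146 mol.
Outlet amounts (n = n₀ + ν ξ):
  F: 477 − 1(146) = 331
  D: 723 − 2(146) = 430.9
  E: 0 + 1(146) = 146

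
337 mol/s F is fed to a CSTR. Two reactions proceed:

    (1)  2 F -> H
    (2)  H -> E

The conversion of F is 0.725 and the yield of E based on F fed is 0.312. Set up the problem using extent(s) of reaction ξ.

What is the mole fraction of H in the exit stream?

Conversion of F: F consumed = 2ξ₁ = 0.725 × 337 → ξ₁ = 122.2 mol/s.
Yield of E: 1ξ₂ / 337 = 0.312 → ξ₂ = 105.1 mol/s.
Outlet amounts (n = n₀ + Σ ν·ξ):
  F: 337 − 2(122.2) = 92.68
  H: 0 + 1(122.2) − 1(105.1) = 17.02
  E: 0 + 1(105.1) = 105.1
Total out = 214.8 mol/s; y_H = 17.02 / 214.8 = 0.07922.

0.0792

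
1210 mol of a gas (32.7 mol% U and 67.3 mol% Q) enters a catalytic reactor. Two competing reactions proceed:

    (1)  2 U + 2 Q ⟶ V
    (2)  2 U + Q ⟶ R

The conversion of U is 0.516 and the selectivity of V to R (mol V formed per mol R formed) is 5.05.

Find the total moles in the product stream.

921 mol

Conversion of U: U consumed = 0.516 × 395.7 = 204.2 mol = 2ξ₁ + 2ξ₂.
Selectivity: 1ξ₁ / (1ξ₂) = 5.05 → ξ₁ = 5.05 ξ₂.
Substitute: (2·5.05 + 2) ξ₂ = 204.2 → ξ₂ = 16.87 mol, ξ₁ = 85.21 mol.
Outlet amounts (n = n₀ + Σ ν·ξ):
  U: 395.7 − 2(85.21) − 2(16.87) = 191.5
  Q: 814.3 − 2(85.21) − 1(16.87) = 627
  V: 0 + 1(85.21) = 85.21
  R: 0 + 1(16.87) = 16.87
Total out = 191.5 + 627 + 85.21 + 16.87 = 920.6 mol.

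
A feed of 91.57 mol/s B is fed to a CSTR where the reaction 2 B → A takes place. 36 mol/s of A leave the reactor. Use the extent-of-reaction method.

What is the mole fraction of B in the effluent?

For A: n = n₀ + 1ξ → 36 = 0 + 1ξ, giving ξ = 36 mol/s.
Outlet amounts (n = n₀ + ν ξ):
  B: 91.57 − 2(36) = 19.57
  A: 0 + 1(36) = 36
Total out = 55.57 mol/s; y_B = 19.57 / 55.57 = 0.3522.

0.352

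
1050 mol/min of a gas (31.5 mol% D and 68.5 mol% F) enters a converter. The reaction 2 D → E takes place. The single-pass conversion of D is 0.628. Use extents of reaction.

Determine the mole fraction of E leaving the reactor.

D reacted = 0.628 × 330.8 = 207.7 mol/min; ν_D = −2, so ξ = 207.7/2 = 103.9 mol/min.
Outlet amounts (n = n₀ + ν ξ):
  D: 330.8 − 2(103.9) = 123
  E: 0 + 1(103.9) = 103.9
  F: 719.2 (inert)
Total out = 946.1 mol/min; y_E = 103.9 / 946.1 = 0.1098.

0.11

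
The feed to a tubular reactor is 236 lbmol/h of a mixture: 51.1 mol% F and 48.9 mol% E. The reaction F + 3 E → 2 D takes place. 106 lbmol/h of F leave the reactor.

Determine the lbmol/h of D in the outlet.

For F: n = n₀ − 1ξ → 106 = 120.6 − 1ξ, giving ξ = 14.6 lbmol/h.
Outlet amounts (n = n₀ + ν ξ):
  F: 120.6 − 1(14.6) = 106
  E: 115.4 − 3(14.6) = 71.62
  D: 0 + 2(14.6) = 29.19

29.2 lbmol/h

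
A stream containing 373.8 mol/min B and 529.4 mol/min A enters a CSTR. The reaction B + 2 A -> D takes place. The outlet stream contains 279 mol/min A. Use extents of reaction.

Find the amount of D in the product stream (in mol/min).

125 mol/min

For A: n = n₀ − 2ξ → 279 = 529.4 − 2ξ, giving ξ = 125.2 mol/min.
Outlet amounts (n = n₀ + ν ξ):
  B: 373.8 − 1(125.2) = 248.6
  A: 529.4 − 2(125.2) = 279
  D: 0 + 1(125.2) = 125.2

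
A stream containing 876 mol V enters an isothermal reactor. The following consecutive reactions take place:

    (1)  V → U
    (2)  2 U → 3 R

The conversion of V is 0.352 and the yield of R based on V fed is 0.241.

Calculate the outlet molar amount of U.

168 mol

Conversion of V: V consumed = 1ξ₁ = 0.352 × 876 → ξ₁ = 308.4 mol.
Yield of R: 3ξ₂ / 876 = 0.241 → ξ₂ = 70.37 mol.
Outlet amounts (n = n₀ + Σ ν·ξ):
  V: 876 − 1(308.4) = 567.6
  U: 0 + 1(308.4) − 2(70.37) = 167.6
  R: 0 + 3(70.37) = 211.1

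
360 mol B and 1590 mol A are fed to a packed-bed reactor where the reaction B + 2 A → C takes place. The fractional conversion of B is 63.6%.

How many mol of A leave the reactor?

1130 mol

B reacted = 0.636 × 360 = 229 mol; ν_B = −1, so ξ = 229/1 = 229 mol.
Outlet amounts (n = n₀ + ν ξ):
  B: 360 − 1(229) = 131
  A: 1590 − 2(229) = 1132
  C: 0 + 1(229) = 229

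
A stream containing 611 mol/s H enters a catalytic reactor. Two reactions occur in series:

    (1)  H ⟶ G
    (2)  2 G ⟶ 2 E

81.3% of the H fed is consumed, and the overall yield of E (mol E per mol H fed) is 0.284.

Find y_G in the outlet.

0.529

Conversion of H: H consumed = 1ξ₁ = 0.813 × 611 → ξ₁ = 496.7 mol/s.
Yield of E: 2ξ₂ / 611 = 0.284 → ξ₂ = 86.76 mol/s.
Outlet amounts (n = n₀ + Σ ν·ξ):
  H: 611 − 1(496.7) = 114.3
  G: 0 + 1(496.7) − 2(86.76) = 323.2
  E: 0 + 2(86.76) = 173.5
Total out = 611 mol/s; y_G = 323.2 / 611 = 0.529.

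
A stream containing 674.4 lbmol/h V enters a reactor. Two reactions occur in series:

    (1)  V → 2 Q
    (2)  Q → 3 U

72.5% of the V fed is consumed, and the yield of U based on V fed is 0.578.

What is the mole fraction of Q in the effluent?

0.596

Conversion of V: V consumed = 1ξ₁ = 0.725 × 674.4 → ξ₁ = 488.9 lbmol/h.
Yield of U: 3ξ₂ / 674.4 = 0.578 → ξ₂ = 129.9 lbmol/h.
Outlet amounts (n = n₀ + Σ ν·ξ):
  V: 674.4 − 1(488.9) = 185.5
  Q: 0 + 2(488.9) − 1(129.9) = 847.9
  U: 0 + 3(129.9) = 389.8
Total out = 1423 lbmol/h; y_Q = 847.9 / 1423 = 0.5958.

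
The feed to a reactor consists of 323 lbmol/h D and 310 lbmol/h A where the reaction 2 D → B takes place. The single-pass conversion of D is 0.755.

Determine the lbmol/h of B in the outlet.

D reacted = 0.755 × 323 = 243.9 lbmol/h; ν_D = −2, so ξ = 243.9/2 = 121.9 lbmol/h.
Outlet amounts (n = n₀ + ν ξ):
  D: 323 − 2(121.9) = 79.13
  B: 0 + 1(121.9) = 121.9
  A: 310 (inert)

122 lbmol/h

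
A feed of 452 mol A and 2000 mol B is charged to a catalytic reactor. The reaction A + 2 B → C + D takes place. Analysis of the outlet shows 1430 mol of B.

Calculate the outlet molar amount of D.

For B: n = n₀ − 2ξ → 1430 = 2000 − 2ξ, giving ξ = 285 mol.
Outlet amounts (n = n₀ + ν ξ):
  A: 452 − 1(285) = 167
  B: 2000 − 2(285) = 1430
  C: 0 + 1(285) = 285
  D: 0 + 1(285) = 285

285 mol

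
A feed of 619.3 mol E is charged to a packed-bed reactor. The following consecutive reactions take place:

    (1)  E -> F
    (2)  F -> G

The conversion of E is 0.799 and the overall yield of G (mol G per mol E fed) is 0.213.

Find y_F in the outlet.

0.586

Conversion of E: E consumed = 1ξ₁ = 0.799 × 619.3 → ξ₁ = 494.8 mol.
Yield of G: 1ξ₂ / 619.3 = 0.213 → ξ₂ = 131.9 mol.
Outlet amounts (n = n₀ + Σ ν·ξ):
  E: 619.3 − 1(494.8) = 124.5
  F: 0 + 1(494.8) − 1(131.9) = 362.9
  G: 0 + 1(131.9) = 131.9
Total out = 619.3 mol; y_F = 362.9 / 619.3 = 0.586.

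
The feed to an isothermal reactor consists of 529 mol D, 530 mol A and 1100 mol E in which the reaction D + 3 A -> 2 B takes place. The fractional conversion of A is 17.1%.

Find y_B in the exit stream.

0.0288

A reacted = 0.171 × 530 = 90.63 mol; ν_A = −3, so ξ = 90.63/3 = 30.21 mol.
Outlet amounts (n = n₀ + ν ξ):
  D: 529 − 1(30.21) = 498.8
  A: 530 − 3(30.21) = 439.4
  B: 0 + 2(30.21) = 60.42
  E: 1100 (inert)
Total out = 2099 mol; y_B = 60.42 / 2099 = 0.02879.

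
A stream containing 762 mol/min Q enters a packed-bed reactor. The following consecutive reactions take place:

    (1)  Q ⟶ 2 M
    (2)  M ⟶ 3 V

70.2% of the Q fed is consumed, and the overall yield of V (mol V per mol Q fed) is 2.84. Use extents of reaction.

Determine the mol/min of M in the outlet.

Conversion of Q: Q consumed = 1ξ₁ = 0.702 × 762 → ξ₁ = 534.9 mol/min.
Yield of V: 3ξ₂ / 762 = 2.84 → ξ₂ = 721.4 mol/min.
Outlet amounts (n = n₀ + Σ ν·ξ):
  Q: 762 − 1(534.9) = 227.1
  M: 0 + 2(534.9) − 1(721.4) = 348.5
  V: 0 + 3(721.4) = 2164

348 mol/min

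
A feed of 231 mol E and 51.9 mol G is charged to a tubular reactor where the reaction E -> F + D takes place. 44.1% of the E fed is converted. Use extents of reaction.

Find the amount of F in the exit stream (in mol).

E reacted = 0.441 × 231 = 101.9 mol; ν_E = −1, so ξ = 101.9/1 = 101.9 mol.
Outlet amounts (n = n₀ + ν ξ):
  E: 231 − 1(101.9) = 129.1
  F: 0 + 1(101.9) = 101.9
  D: 0 + 1(101.9) = 101.9
  G: 51.9 (inert)

102 mol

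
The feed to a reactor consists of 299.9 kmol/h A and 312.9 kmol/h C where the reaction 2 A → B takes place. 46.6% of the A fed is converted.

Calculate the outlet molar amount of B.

A reacted = 0.466 × 299.9 = 139.8 kmol/h; ν_A = −2, so ξ = 139.8/2 = 69.88 kmol/h.
Outlet amounts (n = n₀ + ν ξ):
  A: 299.9 − 2(69.88) = 160.1
  B: 0 + 1(69.88) = 69.88
  C: 312.9 (inert)

69.9 kmol/h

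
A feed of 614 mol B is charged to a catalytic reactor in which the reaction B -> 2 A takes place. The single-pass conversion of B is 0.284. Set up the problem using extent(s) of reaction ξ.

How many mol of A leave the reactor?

349 mol

B reacted = 0.284 × 614 = 174.4 mol; ν_B = −1, so ξ = 174.4/1 = 174.4 mol.
Outlet amounts (n = n₀ + ν ξ):
  B: 614 − 1(174.4) = 439.6
  A: 0 + 2(174.4) = 348.8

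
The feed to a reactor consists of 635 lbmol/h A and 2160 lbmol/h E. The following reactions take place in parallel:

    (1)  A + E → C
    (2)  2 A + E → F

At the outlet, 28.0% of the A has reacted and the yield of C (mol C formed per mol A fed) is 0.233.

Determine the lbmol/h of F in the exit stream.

Yield of C: 1ξ₁ / 635 = 0.233 → ξ₁ = 148 lbmol/h.
Conversion of A: 1ξ₁ + 2ξ₂ = 0.28 × 635 = 177.8 → ξ₂ = 14.92 lbmol/h.
Outlet amounts (n = n₀ + Σ ν·ξ):
  A: 635 − 1(148) − 2(14.92) = 457.2
  E: 2160 − 1(148) − 1(14.92) = 1997
  C: 0 + 1(148) = 148
  F: 0 + 1(14.92) = 14.92

14.9 lbmol/h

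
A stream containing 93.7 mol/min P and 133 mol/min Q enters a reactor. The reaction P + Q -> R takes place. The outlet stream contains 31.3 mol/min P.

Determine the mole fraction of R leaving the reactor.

For P: n = n₀ − 1ξ → 31.3 = 93.7 − 1ξ, giving ξ = 62.4 mol/min.
Outlet amounts (n = n₀ + ν ξ):
  P: 93.7 − 1(62.4) = 31.3
  Q: 133 − 1(62.4) = 70.6
  R: 0 + 1(62.4) = 62.4
Total out = 164.3 mol/min; y_R = 62.4 / 164.3 = 0.3798.

0.38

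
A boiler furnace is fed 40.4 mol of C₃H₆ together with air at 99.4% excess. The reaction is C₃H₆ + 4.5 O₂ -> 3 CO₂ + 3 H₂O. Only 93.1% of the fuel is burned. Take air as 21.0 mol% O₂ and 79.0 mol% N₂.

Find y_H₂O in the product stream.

Stoichiometric O₂ = 4.5 × 40.4 = 181.8 mol; O₂ fed = 181.8 × 1.994 = 362.5 mol.
N₂ fed = 362.5 × 79/21 = 1364 mol.
Fuel reacted = 0.931 × 40.4 → ξ = 37.61 mol.
Outlet (n = n₀ + ν ξ):
  C₃H₆: 40.4 − 1(37.61) = 2.788
  O₂: 362.5 − 4.5(37.61) = 193.3
  N₂: 1364 (inert)
  CO₂: 0 + 3(37.61) = 112.8
  H₂O: 0 + 3(37.61) = 112.8
Total out = 1785 mol; y_H₂O = 112.8 / 1785 = 0.0632.

0.0632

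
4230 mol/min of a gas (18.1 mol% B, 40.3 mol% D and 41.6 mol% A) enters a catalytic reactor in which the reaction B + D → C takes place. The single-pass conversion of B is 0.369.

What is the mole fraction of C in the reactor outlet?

B reacted = 0.369 × 765.6 = 282.5 mol/min; ν_B = −1, so ξ = 282.5/1 = 282.5 mol/min.
Outlet amounts (n = n₀ + ν ξ):
  B: 765.6 − 1(282.5) = 483.1
  D: 1705 − 1(282.5) = 1422
  C: 0 + 1(282.5) = 282.5
  A: 1760 (inert)
Total out = 3947 mol/min; y_C = 282.5 / 3947 = 0.07157.

0.0716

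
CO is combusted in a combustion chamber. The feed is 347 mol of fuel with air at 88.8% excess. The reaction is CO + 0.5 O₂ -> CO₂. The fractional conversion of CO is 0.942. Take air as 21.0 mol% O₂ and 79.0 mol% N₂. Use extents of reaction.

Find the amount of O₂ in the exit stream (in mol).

164 mol

Stoichiometric O₂ = 0.5 × 347 = 173.5 mol; O₂ fed = 173.5 × 1.888 = 327.6 mol.
N₂ fed = 327.6 × 79/21 = 1232 mol.
Fuel reacted = 0.942 × 347 → ξ = 326.9 mol.
Outlet (n = n₀ + ν ξ):
  CO: 347 − 1(326.9) = 20.13
  O₂: 327.6 − 0.5(326.9) = 164.1
  N₂: 1232 (inert)
  CO₂: 0 + 1(326.9) = 326.9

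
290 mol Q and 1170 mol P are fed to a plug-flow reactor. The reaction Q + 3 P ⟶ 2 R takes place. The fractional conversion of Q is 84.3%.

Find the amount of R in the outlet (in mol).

Q reacted = 0.843 × 290 = 244.5 mol; ν_Q = −1, so ξ = 244.5/1 = 244.5 mol.
Outlet amounts (n = n₀ + ν ξ):
  Q: 290 − 1(244.5) = 45.53
  P: 1170 − 3(244.5) = 436.6
  R: 0 + 2(244.5) = 488.9

489 mol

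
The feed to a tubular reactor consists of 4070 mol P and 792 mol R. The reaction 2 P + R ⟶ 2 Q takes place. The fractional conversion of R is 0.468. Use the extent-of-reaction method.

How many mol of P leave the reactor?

3330 mol

R reacted = 0.468 × 792 = 370.7 mol; ν_R = −1, so ξ = 370.7/1 = 370.7 mol.
Outlet amounts (n = n₀ + ν ξ):
  P: 4070 − 2(370.7) = 3329
  R: 792 − 1(370.7) = 421.3
  Q: 0 + 2(370.7) = 741.3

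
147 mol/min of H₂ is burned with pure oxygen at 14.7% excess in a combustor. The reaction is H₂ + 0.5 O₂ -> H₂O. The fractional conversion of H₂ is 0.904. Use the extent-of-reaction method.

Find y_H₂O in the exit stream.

Stoichiometric O₂ = 0.5 × 147 = 73.5 mol/min; O₂ fed = 73.5 × 1.147 = 84.3 mol/min.
Fuel reacted = 0.904 × 147 → ξ = 132.9 mol/min.
Outlet (n = n₀ + ν ξ):
  H₂: 147 − 1(132.9) = 14.11
  O₂: 84.3 − 0.5(132.9) = 17.86
  H₂O: 0 + 1(132.9) = 132.9
Total out = 164.9 mol/min; y_H₂O = 132.9 / 164.9 = 0.8061.

0.806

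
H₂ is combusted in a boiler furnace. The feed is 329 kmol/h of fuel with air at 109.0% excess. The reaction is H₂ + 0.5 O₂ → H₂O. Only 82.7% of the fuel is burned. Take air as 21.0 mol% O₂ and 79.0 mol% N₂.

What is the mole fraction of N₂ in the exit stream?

Stoichiometric O₂ = 0.5 × 329 = 164.5 kmol/h; O₂ fed = 164.5 × 2.090 = 343.8 kmol/h.
N₂ fed = 343.8 × 79/21 = 1293 kmol/h.
Fuel reacted = 0.827 × 329 → ξ = 272.1 kmol/h.
Outlet (n = n₀ + ν ξ):
  H₂: 329 − 1(272.1) = 56.92
  O₂: 343.8 − 0.5(272.1) = 207.8
  N₂: 1293 (inert)
  H₂O: 0 + 1(272.1) = 272.1
Total out = 1830 kmol/h; y_N₂ = 1293 / 1830 = 0.7067.

0.707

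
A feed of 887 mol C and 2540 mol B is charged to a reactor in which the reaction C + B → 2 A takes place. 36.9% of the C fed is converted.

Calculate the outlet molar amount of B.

C reacted = 0.369 × 887 = 327.3 mol; ν_C = −1, so ξ = 327.3/1 = 327.3 mol.
Outlet amounts (n = n₀ + ν ξ):
  C: 887 − 1(327.3) = 559.7
  B: 2540 − 1(327.3) = 2213
  A: 0 + 2(327.3) = 654.6

2210 mol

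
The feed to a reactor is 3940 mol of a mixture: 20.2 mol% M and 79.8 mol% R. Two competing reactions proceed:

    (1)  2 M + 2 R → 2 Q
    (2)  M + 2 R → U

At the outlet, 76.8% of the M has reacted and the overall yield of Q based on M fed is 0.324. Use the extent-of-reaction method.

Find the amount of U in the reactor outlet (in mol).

Yield of Q: 2ξ₁ / 795.9 = 0.324 → ξ₁ = 128.9 mol.
Conversion of M: 2ξ₁ + 1ξ₂ = 0.768 × 795.9 = 611.2 → ξ₂ = 353.4 mol.
Outlet amounts (n = n₀ + Σ ν·ξ):
  M: 795.9 − 2(128.9) − 1(353.4) = 184.6
  R: 3144 − 2(128.9) − 2(353.4) = 2180
  Q: 0 + 2(128.9) = 257.9
  U: 0 + 1(353.4) = 353.4

353 mol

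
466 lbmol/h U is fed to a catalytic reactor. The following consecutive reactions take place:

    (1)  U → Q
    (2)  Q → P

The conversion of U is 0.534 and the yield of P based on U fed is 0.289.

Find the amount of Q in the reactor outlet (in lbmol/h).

Conversion of U: U consumed = 1ξ₁ = 0.534 × 466 → ξ₁ = 248.8 lbmol/h.
Yield of P: 1ξ₂ / 466 = 0.289 → ξ₂ = 134.7 lbmol/h.
Outlet amounts (n = n₀ + Σ ν·ξ):
  U: 466 − 1(248.8) = 217.2
  Q: 0 + 1(248.8) − 1(134.7) = 114.2
  P: 0 + 1(134.7) = 134.7

114 lbmol/h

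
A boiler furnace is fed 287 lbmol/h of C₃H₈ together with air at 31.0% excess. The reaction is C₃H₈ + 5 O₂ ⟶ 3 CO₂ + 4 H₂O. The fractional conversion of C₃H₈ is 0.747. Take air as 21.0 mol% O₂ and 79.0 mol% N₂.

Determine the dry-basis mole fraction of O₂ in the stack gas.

Stoichiometric O₂ = 5 × 287 = 1435 lbmol/h; O₂ fed = 1435 × 1.310 = 1880 lbmol/h.
N₂ fed = 1880 × 79/21 = 7072 lbmol/h.
Fuel reacted = 0.747 × 287 → ξ = 214.4 lbmol/h.
Outlet (n = n₀ + ν ξ):
  C₃H₈: 287 − 1(214.4) = 72.61
  O₂: 1880 − 5(214.4) = 807.9
  N₂: 7072 (inert)
  CO₂: 0 + 3(214.4) = 643.2
  H₂O: 0 + 4(214.4) = 857.6
Dry total = 8595 lbmol/h; y_O₂ (dry) = 807.9 / 8595 = 0.09399.

0.094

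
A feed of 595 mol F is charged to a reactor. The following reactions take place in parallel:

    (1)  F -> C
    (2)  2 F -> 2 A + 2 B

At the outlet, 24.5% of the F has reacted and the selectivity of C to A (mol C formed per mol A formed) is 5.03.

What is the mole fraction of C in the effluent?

0.196

Conversion of F: F consumed = 0.245 × 595 = 145.8 mol = 1ξ₁ + 2ξ₂.
Selectivity: 1ξ₁ / (2ξ₂) = 5.03 → ξ₁ = 10.06 ξ₂.
Substitute: (1·10.06 + 2) ξ₂ = 145.8 → ξ₂ = 12.09 mol, ξ₁ = 121.6 mol.
Outlet amounts (n = n₀ + Σ ν·ξ):
  F: 595 − 1(121.6) − 2(12.09) = 449.2
  C: 0 + 1(121.6) = 121.6
  A: 0 + 2(12.09) = 24.17
  B: 0 + 2(12.09) = 24.17
Total out = 619.2 mol; y_C = 121.6 / 619.2 = 0.1964.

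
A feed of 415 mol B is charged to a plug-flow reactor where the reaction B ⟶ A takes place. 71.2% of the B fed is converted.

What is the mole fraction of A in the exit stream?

0.712

B reacted = 0.712 × 415 = 295.5 mol; ν_B = −1, so ξ = 295.5/1 = 295.5 mol.
Outlet amounts (n = n₀ + ν ξ):
  B: 415 − 1(295.5) = 119.5
  A: 0 + 1(295.5) = 295.5
Total out = 415 mol; y_A = 295.5 / 415 = 0.712.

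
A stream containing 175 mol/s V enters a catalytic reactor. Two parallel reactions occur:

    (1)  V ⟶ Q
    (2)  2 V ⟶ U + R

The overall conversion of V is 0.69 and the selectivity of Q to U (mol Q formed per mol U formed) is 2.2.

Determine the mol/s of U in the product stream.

28.7 mol/s

Conversion of V: V consumed = 0.69 × 175 = 120.7 mol/s = 1ξ₁ + 2ξ₂.
Selectivity: 1ξ₁ / (1ξ₂) = 2.2 → ξ₁ = 2.2 ξ₂.
Substitute: (1·2.2 + 2) ξ₂ = 120.7 → ξ₂ = 28.75 mol/s, ξ₁ = 63.25 mol/s.
Outlet amounts (n = n₀ + Σ ν·ξ):
  V: 175 − 1(63.25) − 2(28.75) = 54.25
  Q: 0 + 1(63.25) = 63.25
  U: 0 + 1(28.75) = 28.75
  R: 0 + 1(28.75) = 28.75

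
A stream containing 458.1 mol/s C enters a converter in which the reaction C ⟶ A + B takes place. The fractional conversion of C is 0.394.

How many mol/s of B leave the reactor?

C reacted = 0.394 × 458.1 = 180.5 mol/s; ν_C = −1, so ξ = 180.5/1 = 180.5 mol/s.
Outlet amounts (n = n₀ + ν ξ):
  C: 458.1 − 1(180.5) = 277.6
  A: 0 + 1(180.5) = 180.5
  B: 0 + 1(180.5) = 180.5

180 mol/s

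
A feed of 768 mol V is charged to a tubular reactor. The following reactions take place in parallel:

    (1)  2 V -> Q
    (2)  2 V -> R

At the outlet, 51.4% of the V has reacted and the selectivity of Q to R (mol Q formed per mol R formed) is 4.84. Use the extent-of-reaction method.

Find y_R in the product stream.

Conversion of V: V consumed = 0.514 × 768 = 394.8 mol = 2ξ₁ + 2ξ₂.
Selectivity: 1ξ₁ / (1ξ₂) = 4.84 → ξ₁ = 4.84 ξ₂.
Substitute: (2·4.84 + 2) ξ₂ = 394.8 → ξ₂ = 33.8 mol, ξ₁ = 163.6 mol.
Outlet amounts (n = n₀ + Σ ν·ξ):
  V: 768 − 2(163.6) − 2(33.8) = 373.2
  Q: 0 + 1(163.6) = 163.6
  R: 0 + 1(33.8) = 33.8
Total out = 570.6 mol; y_R = 33.8 / 570.6 = 0.05923.

0.0592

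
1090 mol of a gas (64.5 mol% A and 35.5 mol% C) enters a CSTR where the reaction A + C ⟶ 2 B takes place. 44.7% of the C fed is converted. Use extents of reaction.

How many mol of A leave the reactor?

C reacted = 0.447 × 386.9 = 173 mol; ν_C = −1, so ξ = 173/1 = 173 mol.
Outlet amounts (n = n₀ + ν ξ):
  A: 703 − 1(173) = 530.1
  C: 386.9 − 1(173) = 214
  B: 0 + 2(173) = 345.9

530 mol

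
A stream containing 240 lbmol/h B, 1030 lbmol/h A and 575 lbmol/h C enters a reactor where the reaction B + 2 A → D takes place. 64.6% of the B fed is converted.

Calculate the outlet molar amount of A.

B reacted = 0.646 × 240 = 155 lbmol/h; ν_B = −1, so ξ = 155/1 = 155 lbmol/h.
Outlet amounts (n = n₀ + ν ξ):
  B: 240 − 1(155) = 84.96
  A: 1030 − 2(155) = 719.9
  D: 0 + 1(155) = 155
  C: 575 (inert)

720 lbmol/h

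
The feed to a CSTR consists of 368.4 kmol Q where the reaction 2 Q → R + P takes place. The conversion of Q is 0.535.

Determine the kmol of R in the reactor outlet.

98.5 kmol

Q reacted = 0.535 × 368.4 = 197.1 kmol; ν_Q = −2, so ξ = 197.1/2 = 98.55 kmol.
Outlet amounts (n = n₀ + ν ξ):
  Q: 368.4 − 2(98.55) = 171.3
  R: 0 + 1(98.55) = 98.55
  P: 0 + 1(98.55) = 98.55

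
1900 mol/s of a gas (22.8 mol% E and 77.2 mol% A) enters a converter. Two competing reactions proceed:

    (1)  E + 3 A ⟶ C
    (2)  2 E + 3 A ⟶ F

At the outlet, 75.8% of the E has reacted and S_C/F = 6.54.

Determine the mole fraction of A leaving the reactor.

0.602

Conversion of E: E consumed = 0.758 × 433.2 = 328.4 mol/s = 1ξ₁ + 2ξ₂.
Selectivity: 1ξ₁ / (1ξ₂) = 6.54 → ξ₁ = 6.54 ξ₂.
Substitute: (1·6.54 + 2) ξ₂ = 328.4 → ξ₂ = 38.45 mol/s, ξ₁ = 251.5 mol/s.
Outlet amounts (n = n₀ + Σ ν·ξ):
  E: 433.2 − 1(251.5) − 2(38.45) = 104.8
  A: 1467 − 3(251.5) − 3(38.45) = 597.1
  C: 0 + 1(251.5) = 251.5
  F: 0 + 1(38.45) = 38.45
Total out = 991.8 mol/s; y_A = 597.1 / 991.8 = 0.602.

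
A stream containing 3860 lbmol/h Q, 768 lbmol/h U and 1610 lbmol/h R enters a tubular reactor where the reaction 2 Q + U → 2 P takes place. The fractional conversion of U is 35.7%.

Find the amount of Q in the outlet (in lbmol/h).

U reacted = 0.357 × 768 = 274.2 lbmol/h; ν_U = −1, so ξ = 274.2/1 = 274.2 lbmol/h.
Outlet amounts (n = n₀ + ν ξ):
  Q: 3860 − 2(274.2) = 3312
  U: 768 − 1(274.2) = 493.8
  P: 0 + 2(274.2) = 548.4
  R: 1610 (inert)

3310 lbmol/h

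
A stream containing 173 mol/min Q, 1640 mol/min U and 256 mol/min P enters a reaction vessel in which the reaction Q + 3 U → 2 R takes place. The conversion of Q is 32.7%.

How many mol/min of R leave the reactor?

Q reacted = 0.327 × 173 = 56.57 mol/min; ν_Q = −1, so ξ = 56.57/1 = 56.57 mol/min.
Outlet amounts (n = n₀ + ν ξ):
  Q: 173 − 1(56.57) = 116.4
  U: 1640 − 3(56.57) = 1470
  R: 0 + 2(56.57) = 113.1
  P: 256 (inert)

113 mol/min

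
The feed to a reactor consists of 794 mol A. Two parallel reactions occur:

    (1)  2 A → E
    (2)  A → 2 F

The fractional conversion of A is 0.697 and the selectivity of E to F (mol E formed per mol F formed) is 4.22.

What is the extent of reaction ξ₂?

Conversion of A: A consumed = 0.697 × 794 = 553.4 mol = 2ξ₁ + 1ξ₂.
Selectivity: 1ξ₁ / (2ξ₂) = 4.22 → ξ₁ = 8.44 ξ₂.
Substitute: (2·8.44 + 1) ξ₂ = 553.4 → ξ₂ = 30.95 mol, ξ₁ = 261.2 mol.
Outlet amounts (n = n₀ + Σ ν·ξ):
  A: 794 − 2(261.2) − 1(30.95) = 240.6
  E: 0 + 1(261.2) = 261.2
  F: 0 + 2(30.95) = 61.9

ξ₂ = 31 mol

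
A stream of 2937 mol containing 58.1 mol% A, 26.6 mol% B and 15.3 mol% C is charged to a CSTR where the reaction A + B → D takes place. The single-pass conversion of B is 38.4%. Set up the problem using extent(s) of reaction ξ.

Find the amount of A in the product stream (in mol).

B reacted = 0.384 × 781.2 = 300 mol; ν_B = −1, so ξ = 300/1 = 300 mol.
Outlet amounts (n = n₀ + ν ξ):
  A: 1706 − 1(300) = 1406
  B: 781.2 − 1(300) = 481.2
  D: 0 + 1(300) = 300
  C: 449.4 (inert)

1410 mol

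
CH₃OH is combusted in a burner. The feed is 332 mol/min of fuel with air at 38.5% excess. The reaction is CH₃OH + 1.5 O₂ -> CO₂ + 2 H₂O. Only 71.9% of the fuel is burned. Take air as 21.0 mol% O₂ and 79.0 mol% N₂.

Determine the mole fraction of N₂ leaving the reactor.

0.695

Stoichiometric O₂ = 1.5 × 332 = 498 mol/min; O₂ fed = 498 × 1.385 = 689.7 mol/min.
N₂ fed = 689.7 × 79/21 = 2595 mol/min.
Fuel reacted = 0.719 × 332 → ξ = 238.7 mol/min.
Outlet (n = n₀ + ν ξ):
  CH₃OH: 332 − 1(238.7) = 93.29
  O₂: 689.7 − 1.5(238.7) = 331.7
  N₂: 2595 (inert)
  CO₂: 0 + 1(238.7) = 238.7
  H₂O: 0 + 2(238.7) = 477.4
Total out = 3736 mol/min; y_N₂ = 2595 / 3736 = 0.6946.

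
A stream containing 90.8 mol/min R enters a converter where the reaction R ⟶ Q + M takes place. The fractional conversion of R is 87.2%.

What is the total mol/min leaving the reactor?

170 mol/min

R reacted = 0.872 × 90.8 = 79.18 mol/min; ν_R = −1, so ξ = 79.18/1 = 79.18 mol/min.
Outlet amounts (n = n₀ + ν ξ):
  R: 90.8 − 1(79.18) = 11.62
  Q: 0 + 1(79.18) = 79.18
  M: 0 + 1(79.18) = 79.18
Total out = 11.62 + 79.18 + 79.18 = 170 mol/min.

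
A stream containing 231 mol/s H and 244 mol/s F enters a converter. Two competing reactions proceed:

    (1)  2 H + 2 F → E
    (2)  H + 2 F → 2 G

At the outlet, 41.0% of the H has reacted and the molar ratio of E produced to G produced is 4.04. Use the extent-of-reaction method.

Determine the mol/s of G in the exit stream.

11 mol/s

Conversion of H: H consumed = 0.41 × 231 = 94.71 mol/s = 2ξ₁ + 1ξ₂.
Selectivity: 1ξ₁ / (2ξ₂) = 4.04 → ξ₁ = 8.08 ξ₂.
Substitute: (2·8.08 + 1) ξ₂ = 94.71 → ξ₂ = 5.519 mol/s, ξ₁ = 44.6 mol/s.
Outlet amounts (n = n₀ + Σ ν·ξ):
  H: 231 − 2(44.6) − 1(5.519) = 136.3
  F: 244 − 2(44.6) − 2(5.519) = 143.8
  E: 0 + 1(44.6) = 44.6
  G: 0 + 2(5.519) = 11.04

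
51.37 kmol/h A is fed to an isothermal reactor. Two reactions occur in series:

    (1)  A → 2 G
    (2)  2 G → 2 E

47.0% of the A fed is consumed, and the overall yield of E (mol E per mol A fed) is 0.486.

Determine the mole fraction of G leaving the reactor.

Conversion of A: A consumed = 1ξ₁ = 0.47 × 51.37 → ξ₁ = 24.14 kmol/h.
Yield of E: 2ξ₂ / 51.37 = 0.486 → ξ₂ = 12.48 kmol/h.
Outlet amounts (n = n₀ + Σ ν·ξ):
  A: 51.37 − 1(24.14) = 27.23
  G: 0 + 2(24.14) − 2(12.48) = 23.32
  E: 0 + 2(12.48) = 24.97
Total out = 75.51 kmol/h; y_G = 23.32 / 75.51 = 0.3088.

0.309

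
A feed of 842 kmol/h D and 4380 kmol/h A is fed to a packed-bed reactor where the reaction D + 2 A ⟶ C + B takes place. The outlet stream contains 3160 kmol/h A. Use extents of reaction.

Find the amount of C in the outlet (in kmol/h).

610 kmol/h

For A: n = n₀ − 2ξ → 3160 = 4380 − 2ξ, giving ξ = 610 kmol/h.
Outlet amounts (n = n₀ + ν ξ):
  D: 842 − 1(610) = 232
  A: 4380 − 2(610) = 3160
  C: 0 + 1(610) = 610
  B: 0 + 1(610) = 610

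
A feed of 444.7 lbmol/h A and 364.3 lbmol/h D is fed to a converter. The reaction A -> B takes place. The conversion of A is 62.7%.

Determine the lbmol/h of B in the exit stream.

A reacted = 0.627 × 444.7 = 278.8 lbmol/h; ν_A = −1, so ξ = 278.8/1 = 278.8 lbmol/h.
Outlet amounts (n = n₀ + ν ξ):
  A: 444.7 − 1(278.8) = 165.9
  B: 0 + 1(278.8) = 278.8
  D: 364.3 (inert)

279 lbmol/h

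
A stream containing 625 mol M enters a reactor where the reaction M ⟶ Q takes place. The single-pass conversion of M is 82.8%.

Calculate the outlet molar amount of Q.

M reacted = 0.828 × 625 = 517.5 mol; ν_M = −1, so ξ = 517.5/1 = 517.5 mol.
Outlet amounts (n = n₀ + ν ξ):
  M: 625 − 1(517.5) = 107.5
  Q: 0 + 1(517.5) = 517.5

518 mol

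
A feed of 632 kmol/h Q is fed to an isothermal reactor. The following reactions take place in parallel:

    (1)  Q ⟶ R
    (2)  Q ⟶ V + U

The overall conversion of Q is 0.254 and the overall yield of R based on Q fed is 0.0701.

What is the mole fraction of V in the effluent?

0.155

Yield of R: 1ξ₁ / 632 = 0.0701 → ξ₁ = 44.3 kmol/h.
Conversion of Q: 1ξ₁ + 1ξ₂ = 0.254 × 632 = 160.5 → ξ₂ = 116.2 kmol/h.
Outlet amounts (n = n₀ + Σ ν·ξ):
  Q: 632 − 1(44.3) − 1(116.2) = 471.5
  R: 0 + 1(44.3) = 44.3
  V: 0 + 1(116.2) = 116.2
  U: 0 + 1(116.2) = 116.2
Total out = 748.2 kmol/h; y_V = 116.2 / 748.2 = 0.1553.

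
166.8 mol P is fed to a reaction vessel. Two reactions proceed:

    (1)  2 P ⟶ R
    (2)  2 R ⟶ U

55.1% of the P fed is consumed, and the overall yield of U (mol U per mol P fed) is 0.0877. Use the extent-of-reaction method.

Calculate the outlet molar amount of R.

Conversion of P: P consumed = 2ξ₁ = 0.551 × 166.8 → ξ₁ = 45.95 mol.
Yield of U: 1ξ₂ / 166.8 = 0.0877 → ξ₂ = 14.63 mol.
Outlet amounts (n = n₀ + Σ ν·ξ):
  P: 166.8 − 2(45.95) = 74.89
  R: 0 + 1(45.95) − 2(14.63) = 16.7
  U: 0 + 1(14.63) = 14.63

16.7 mol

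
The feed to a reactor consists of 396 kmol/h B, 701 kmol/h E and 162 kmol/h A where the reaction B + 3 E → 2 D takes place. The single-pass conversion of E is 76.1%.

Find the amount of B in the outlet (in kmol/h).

E reacted = 0.761 × 701 = 533.5 kmol/h; ν_E = −3, so ξ = 533.5/3 = 177.8 kmol/h.
Outlet amounts (n = n₀ + ν ξ):
  B: 396 − 1(177.8) = 218.2
  E: 701 − 3(177.8) = 167.5
  D: 0 + 2(177.8) = 355.6
  A: 162 (inert)

218 kmol/h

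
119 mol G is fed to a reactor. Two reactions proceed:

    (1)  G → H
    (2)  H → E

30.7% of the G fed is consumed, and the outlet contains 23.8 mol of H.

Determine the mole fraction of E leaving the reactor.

0.107

Conversion of G: G consumed = 1ξ₁ = 0.307 × 119 → ξ₁ = 36.53 mol.
H balance: n_H = 0 + 1ξ₁ − 1ξ₂ = 23.8 → ξ₂ = (1·36.53 − 23.8)/1 = 12.73 mol.
Outlet amounts (n = n₀ + Σ ν·ξ):
  G: 119 − 1(36.53) = 82.47
  H: 0 + 1(36.53) − 1(12.73) = 23.8
  E: 0 + 1(12.73) = 12.73
Total out = 119 mol; y_E = 12.73 / 119 = 0.107.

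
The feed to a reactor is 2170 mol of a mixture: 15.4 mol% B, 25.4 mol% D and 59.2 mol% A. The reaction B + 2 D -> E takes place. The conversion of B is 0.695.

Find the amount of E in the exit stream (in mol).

232 mol

B reacted = 0.695 × 334.2 = 232.3 mol; ν_B = −1, so ξ = 232.3/1 = 232.3 mol.
Outlet amounts (n = n₀ + ν ξ):
  B: 334.2 − 1(232.3) = 101.9
  D: 551.2 − 2(232.3) = 86.67
  E: 0 + 1(232.3) = 232.3
  A: 1285 (inert)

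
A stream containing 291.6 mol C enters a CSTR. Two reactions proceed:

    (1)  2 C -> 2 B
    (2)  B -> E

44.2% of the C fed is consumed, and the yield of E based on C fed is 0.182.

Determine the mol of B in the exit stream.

Conversion of C: C consumed = 2ξ₁ = 0.442 × 291.6 → ξ₁ = 64.44 mol.
Yield of E: 1ξ₂ / 291.6 = 0.182 → ξ₂ = 53.07 mol.
Outlet amounts (n = n₀ + Σ ν·ξ):
  C: 291.6 − 2(64.44) = 162.7
  B: 0 + 2(64.44) − 1(53.07) = 75.82
  E: 0 + 1(53.07) = 53.07

75.8 mol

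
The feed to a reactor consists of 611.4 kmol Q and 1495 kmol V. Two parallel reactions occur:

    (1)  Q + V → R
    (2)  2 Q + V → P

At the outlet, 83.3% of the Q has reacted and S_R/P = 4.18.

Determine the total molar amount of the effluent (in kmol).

Conversion of Q: Q consumed = 0.833 × 611.4 = 509.3 kmol = 1ξ₁ + 2ξ₂.
Selectivity: 1ξ₁ / (1ξ₂) = 4.18 → ξ₁ = 4.18 ξ₂.
Substitute: (1·4.18 + 2) ξ₂ = 509.3 → ξ₂ = 82.41 kmol, ξ₁ = 344.5 kmol.
Outlet amounts (n = n₀ + Σ ν·ξ):
  Q: 611.4 − 1(344.5) − 2(82.41) = 102.1
  V: 1495 − 1(344.5) − 1(82.41) = 1068
  R: 0 + 1(344.5) = 344.5
  P: 0 + 1(82.41) = 82.41
Total out = 102.1 + 1068 + 344.5 + 82.41 = 1597 kmol.

1600 kmol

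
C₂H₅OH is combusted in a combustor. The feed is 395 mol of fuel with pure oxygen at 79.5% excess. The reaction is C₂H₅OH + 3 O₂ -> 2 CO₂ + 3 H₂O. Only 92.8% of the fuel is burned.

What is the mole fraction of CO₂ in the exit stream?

Stoichiometric O₂ = 3 × 395 = 1185 mol; O₂ fed = 1185 × 1.795 = 2127 mol.
Fuel reacted = 0.928 × 395 → ξ = 366.6 mol.
Outlet (n = n₀ + ν ξ):
  C₂H₅OH: 395 − 1(366.6) = 28.44
  O₂: 2127 − 3(366.6) = 1027
  CO₂: 0 + 2(366.6) = 733.1
  H₂O: 0 + 3(366.6) = 1100
Total out = 2889 mol; y_CO₂ = 733.1 / 2889 = 0.2538.

0.254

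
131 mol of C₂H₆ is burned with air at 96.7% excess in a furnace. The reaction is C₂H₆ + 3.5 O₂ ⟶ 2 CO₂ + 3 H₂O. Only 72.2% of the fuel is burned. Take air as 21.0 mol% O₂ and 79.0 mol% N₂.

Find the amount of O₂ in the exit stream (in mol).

571 mol

Stoichiometric O₂ = 3.5 × 131 = 458.5 mol; O₂ fed = 458.5 × 1.967 = 901.9 mol.
N₂ fed = 901.9 × 79/21 = 3393 mol.
Fuel reacted = 0.722 × 131 → ξ = 94.58 mol.
Outlet (n = n₀ + ν ξ):
  C₂H₆: 131 − 1(94.58) = 36.42
  O₂: 901.9 − 3.5(94.58) = 570.8
  N₂: 3393 (inert)
  CO₂: 0 + 2(94.58) = 189.2
  H₂O: 0 + 3(94.58) = 283.7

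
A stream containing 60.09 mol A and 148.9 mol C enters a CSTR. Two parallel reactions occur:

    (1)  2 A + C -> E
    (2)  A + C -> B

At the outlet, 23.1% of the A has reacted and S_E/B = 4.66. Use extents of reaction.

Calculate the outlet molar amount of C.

Conversion of A: A consumed = 0.231 × 60.09 = 13.88 mol = 2ξ₁ + 1ξ₂.
Selectivity: 1ξ₁ / (1ξ₂) = 4.66 → ξ₁ = 4.66 ξ₂.
Substitute: (2·4.66 + 1) ξ₂ = 13.88 → ξ₂ = 1.345 mol, ξ₁ = 6.268 mol.
Outlet amounts (n = n₀ + Σ ν·ξ):
  A: 60.09 − 2(6.268) − 1(1.345) = 46.21
  C: 148.9 − 1(6.268) − 1(1.345) = 141.3
  E: 0 + 1(6.268) = 6.268
  B: 0 + 1(1.345) = 1.345

141 mol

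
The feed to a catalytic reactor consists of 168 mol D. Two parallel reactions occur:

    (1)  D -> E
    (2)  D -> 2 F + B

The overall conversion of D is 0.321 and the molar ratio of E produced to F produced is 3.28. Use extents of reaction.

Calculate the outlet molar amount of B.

Conversion of D: D consumed = 0.321 × 168 = 53.93 mol = 1ξ₁ + 1ξ₂.
Selectivity: 1ξ₁ / (2ξ₂) = 3.28 → ξ₁ = 6.56 ξ₂.
Substitute: (1·6.56 + 1) ξ₂ = 53.93 → ξ₂ = 7.133 mol, ξ₁ = 46.79 mol.
Outlet amounts (n = n₀ + Σ ν·ξ):
  D: 168 − 1(46.79) − 1(7.133) = 114.1
  E: 0 + 1(46.79) = 46.79
  F: 0 + 2(7.133) = 14.27
  B: 0 + 1(7.133) = 7.133

7.13 mol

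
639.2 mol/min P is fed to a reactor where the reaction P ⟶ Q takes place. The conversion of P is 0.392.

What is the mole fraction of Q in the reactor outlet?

0.392

P reacted = 0.392 × 639.2 = 250.6 mol/min; ν_P = −1, so ξ = 250.6/1 = 250.6 mol/min.
Outlet amounts (n = n₀ + ν ξ):
  P: 639.2 − 1(250.6) = 388.6
  Q: 0 + 1(250.6) = 250.6
Total out = 639.2 mol/min; y_Q = 250.6 / 639.2 = 0.392.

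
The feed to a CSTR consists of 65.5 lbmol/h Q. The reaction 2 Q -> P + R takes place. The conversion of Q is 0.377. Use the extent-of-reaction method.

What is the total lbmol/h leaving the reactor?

65.5 lbmol/h

Q reacted = 0.377 × 65.5 = 24.69 lbmol/h; ν_Q = −2, so ξ = 24.69/2 = 12.35 lbmol/h.
Outlet amounts (n = n₀ + ν ξ):
  Q: 65.5 − 2(12.35) = 40.81
  P: 0 + 1(12.35) = 12.35
  R: 0 + 1(12.35) = 12.35
Total out = 40.81 + 12.35 + 12.35 = 65.5 lbmol/h.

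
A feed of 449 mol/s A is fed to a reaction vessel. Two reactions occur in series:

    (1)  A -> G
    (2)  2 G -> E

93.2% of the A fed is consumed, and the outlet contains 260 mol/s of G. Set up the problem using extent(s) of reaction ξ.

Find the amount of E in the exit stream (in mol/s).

Conversion of A: A consumed = 1ξ₁ = 0.932 × 449 → ξ₁ = 418.5 mol/s.
G balance: n_G = 0 + 1ξ₁ − 2ξ₂ = 260 → ξ₂ = (1·418.5 − 260)/2 = 79.23 mol/s.
Outlet amounts (n = n₀ + Σ ν·ξ):
  A: 449 − 1(418.5) = 30.53
  G: 0 + 1(418.5) − 2(79.23) = 260
  E: 0 + 1(79.23) = 79.23

79.2 mol/s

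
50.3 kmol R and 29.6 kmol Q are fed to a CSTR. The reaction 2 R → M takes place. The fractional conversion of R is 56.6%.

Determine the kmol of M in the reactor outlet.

14.2 kmol

R reacted = 0.566 × 50.3 = 28.47 kmol; ν_R = −2, so ξ = 28.47/2 = 14.23 kmol.
Outlet amounts (n = n₀ + ν ξ):
  R: 50.3 − 2(14.23) = 21.83
  M: 0 + 1(14.23) = 14.23
  Q: 29.6 (inert)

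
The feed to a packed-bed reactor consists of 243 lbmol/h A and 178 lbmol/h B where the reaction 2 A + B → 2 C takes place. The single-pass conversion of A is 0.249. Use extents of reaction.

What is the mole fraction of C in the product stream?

0.155

A reacted = 0.249 × 243 = 60.51 lbmol/h; ν_A = −2, so ξ = 60.51/2 = 30.25 lbmol/h.
Outlet amounts (n = n₀ + ν ξ):
  A: 243 − 2(30.25) = 182.5
  B: 178 − 1(30.25) = 147.7
  C: 0 + 2(30.25) = 60.51
Total out = 390.7 lbmol/h; y_C = 60.51 / 390.7 = 0.1548.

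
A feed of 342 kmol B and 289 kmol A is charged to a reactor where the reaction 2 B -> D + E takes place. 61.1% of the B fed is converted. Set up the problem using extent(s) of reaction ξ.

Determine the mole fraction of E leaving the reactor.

0.166

B reacted = 0.611 × 342 = 209 kmol; ν_B = −2, so ξ = 209/2 = 104.5 kmol.
Outlet amounts (n = n₀ + ν ξ):
  B: 342 − 2(104.5) = 133
  D: 0 + 1(104.5) = 104.5
  E: 0 + 1(104.5) = 104.5
  A: 289 (inert)
Total out = 631 kmol; y_E = 104.5 / 631 = 0.1656.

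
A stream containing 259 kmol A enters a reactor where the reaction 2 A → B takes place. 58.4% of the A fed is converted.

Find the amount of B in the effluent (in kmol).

A reacted = 0.584 × 259 = 151.3 kmol; ν_A = −2, so ξ = 151.3/2 = 75.63 kmol.
Outlet amounts (n = n₀ + ν ξ):
  A: 259 − 2(75.63) = 107.7
  B: 0 + 1(75.63) = 75.63

75.6 kmol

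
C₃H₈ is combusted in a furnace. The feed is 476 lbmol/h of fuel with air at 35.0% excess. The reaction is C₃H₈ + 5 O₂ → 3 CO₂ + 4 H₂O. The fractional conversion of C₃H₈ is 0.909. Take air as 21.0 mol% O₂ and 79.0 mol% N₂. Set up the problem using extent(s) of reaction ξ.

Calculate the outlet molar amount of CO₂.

1300 lbmol/h

Stoichiometric O₂ = 5 × 476 = 2380 lbmol/h; O₂ fed = 2380 × 1.350 = 3213 lbmol/h.
N₂ fed = 3213 × 79/21 = 12090 lbmol/h.
Fuel reacted = 0.909 × 476 → ξ = 432.7 lbmol/h.
Outlet (n = n₀ + ν ξ):
  C₃H₈: 476 − 1(432.7) = 43.32
  O₂: 3213 − 5(432.7) = 1050
  N₂: 12090 (inert)
  CO₂: 0 + 3(432.7) = 1298
  H₂O: 0 + 4(432.7) = 1731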